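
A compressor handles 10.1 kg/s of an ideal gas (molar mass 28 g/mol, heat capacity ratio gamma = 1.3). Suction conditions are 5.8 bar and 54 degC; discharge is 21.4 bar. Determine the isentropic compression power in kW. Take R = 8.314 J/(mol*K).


Isentropic work: W = m*(gamma/(gamma-1))*(R*T1/MW)*((P2/P1)^((gamma-1)/gamma) - 1)
T1 = 54 + 273.15 = 327.15 K
Pressure ratio = 21.4 / 5.8 = 3.68966
Exponent = (1.3 - 1)/1.3 = 0.230769
(P2/P1)^exp - 1 = 3.68966^0.230769 - 1 = 0.351583
W = 10.1 * 1.3 / 0.3 * 8.314 * 327.15 / 28 * 0.351583 = 1495

1495 kW


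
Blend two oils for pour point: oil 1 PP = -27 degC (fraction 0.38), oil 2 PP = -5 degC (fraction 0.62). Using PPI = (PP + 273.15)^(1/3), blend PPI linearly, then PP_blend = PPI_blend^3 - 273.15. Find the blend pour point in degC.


PPI_1 = (-27 + 273.15)^(1/3) = 6.2671
PPI_2 = (-5 + 273.15)^(1/3) = 6.448508
PPI_blend = 0.38 * 6.2671 + 0.62 * 6.448508 = 6.379573
PP_blend = 6.379573^3 - 273.15 = 259.6419 - 273.15 = -13.51

-13.51 degC


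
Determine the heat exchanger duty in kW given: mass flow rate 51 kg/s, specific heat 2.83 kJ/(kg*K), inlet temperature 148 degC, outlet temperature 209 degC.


Q = m_dot * cp * delta_T
delta_T = 209 - 148 = 61 K
Q = 51 * 2.83 * 61
= 144.33 * 61
= 8804.13 kW

8804.13 kW


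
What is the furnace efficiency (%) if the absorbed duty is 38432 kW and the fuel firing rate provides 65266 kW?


Furnace efficiency = Q_absorbed / Q_fuel * 100
= 38432 / 65266 * 100 = 58.89

58.89 %


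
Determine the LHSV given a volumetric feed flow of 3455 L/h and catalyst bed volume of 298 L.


LHSV = volumetric feed rate / catalyst volume
= 3455 L/h / 298 L
= 11.59 h^-1

11.59 h^-1


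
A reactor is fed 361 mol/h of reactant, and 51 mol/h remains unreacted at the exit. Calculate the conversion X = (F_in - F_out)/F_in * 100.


X = (F_in - F_out) / F_in * 100
Moles reacted = 361 - 51 = 310
X = 310 / 361 * 100
= 0.8587 * 100
= 85.87 %

85.87 %


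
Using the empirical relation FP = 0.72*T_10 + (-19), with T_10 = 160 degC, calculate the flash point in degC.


FP = 0.72 * 160 + (-19) = 96.2

96.2 degC


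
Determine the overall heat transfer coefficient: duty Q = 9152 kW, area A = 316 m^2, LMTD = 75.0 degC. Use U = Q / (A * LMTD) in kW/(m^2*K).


From Q = U*A*LMTD, U = Q / (A * LMTD)
U = 9152 / (316 * 75.0) = 9152 / 23700 = 0.3862

0.3862 kW/(m^2*K)


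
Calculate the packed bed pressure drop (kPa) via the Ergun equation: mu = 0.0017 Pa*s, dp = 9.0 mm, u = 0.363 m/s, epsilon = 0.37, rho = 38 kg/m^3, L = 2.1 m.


dp = 9.0 mm = 0.009 m
Viscous term = 150*0.0017*0.363*(1-0.37)^2 / (0.009^2*0.37^3) = 8954.43
Inertial term = 1.75*38*0.363^2*(1-0.37) / (0.009*0.37^3) = 12109.5
dP/L = 8954.43 + 12109.5 = 21063.9 Pa/m
dP = 21063.9 * 2.1 / 1000 = 44.23 kPa

44.23 kPa


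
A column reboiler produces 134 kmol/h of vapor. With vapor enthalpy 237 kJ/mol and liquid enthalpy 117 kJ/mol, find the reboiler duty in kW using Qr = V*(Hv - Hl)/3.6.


Qr = 134 * (237 - 117) / 3.6 = 134 * 120 / 3.6 = 4467

4467 kW


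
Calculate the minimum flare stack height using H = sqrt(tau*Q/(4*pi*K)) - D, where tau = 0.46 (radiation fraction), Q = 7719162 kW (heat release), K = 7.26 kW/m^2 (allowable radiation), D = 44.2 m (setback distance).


tau*Q/(4*pi*K) = 0.46 * 7719162 / (4 * pi * 7.26) = 38920.8
sqrt(38920.8) = 197.284
H = 197.284 - 44.2 = 153.1

153.1 m


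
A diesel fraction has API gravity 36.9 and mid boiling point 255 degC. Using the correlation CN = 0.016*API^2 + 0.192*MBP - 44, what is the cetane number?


CN = 0.016 * 36.9^2 + 0.192 * 255 - 44
CN = 21.78576 + 48.96 - 44 = 26.74576

26.74576


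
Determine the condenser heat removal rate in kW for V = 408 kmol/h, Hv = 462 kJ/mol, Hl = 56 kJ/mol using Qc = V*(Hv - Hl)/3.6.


Qc = 408 * (462 - 56) / 3.6 = 408 * 406 / 3.6 = 46010

46010 kW


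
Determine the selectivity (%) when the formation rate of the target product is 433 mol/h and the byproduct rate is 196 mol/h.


Selectivity = desired / (desired + undesired) * 100
Total products = 433 + 196 = 629 mol/h
S = 433 / 629 * 100
= 0.6884 * 100
= 68.84 %

68.84 %


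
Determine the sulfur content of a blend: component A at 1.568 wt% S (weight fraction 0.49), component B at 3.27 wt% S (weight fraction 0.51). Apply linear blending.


Linear sulfur blending: S_blend = x1*S1 + x2*S2
Contribution 1: 0.49 * 1.568 = 0.76832 wt%
Contribution 2: 0.51 * 3.27 = 1.6677 wt%
S_blend = 0.76832 + 1.6677 = 2.43602

2.43602 wt%


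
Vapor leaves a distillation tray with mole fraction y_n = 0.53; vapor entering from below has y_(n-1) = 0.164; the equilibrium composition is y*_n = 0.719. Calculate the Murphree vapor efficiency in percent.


Murphree vapor efficiency: EMV = (y_n - y_(n-1)) / (y*_n - y_(n-1)) * 100
EMV = (0.53 - 0.164) / (0.719 - 0.164) * 100 = 0.366 / 0.555 * 100 = 65.95

65.95 %


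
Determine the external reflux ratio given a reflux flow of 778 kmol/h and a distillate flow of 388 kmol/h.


Reflux ratio definition: R = L / D (liquid returned / distillate withdrawn)
L = 778 kmol/h, D = 388 kmol/h
R = 778 / 388 = 2.005

2.005


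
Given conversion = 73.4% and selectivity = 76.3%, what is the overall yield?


Overall yield = conversion (%) * selectivity (%) / 100
Conversion = 73.4%, Selectivity = 76.3%
Y = 73.4 * 76.3 / 100
= 56.0042 %

56.0042 %


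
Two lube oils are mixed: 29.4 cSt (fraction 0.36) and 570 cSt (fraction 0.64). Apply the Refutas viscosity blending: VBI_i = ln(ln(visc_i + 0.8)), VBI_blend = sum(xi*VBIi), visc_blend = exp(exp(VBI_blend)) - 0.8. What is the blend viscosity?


Refutas method: VBN_i = 14.534*ln(ln(visc_i + 0.8)) + 10.975, blended linearly by mass fraction; since VBN is linear in VBI_i = ln(ln(visc_i + 0.8)) and the fractions sum to 1, blend VBI directly: visc = exp(exp(VBI_blend)) - 0.8
VBI_1 = ln(ln(29.4 + 0.8)) = 1.22608
VBI_2 = ln(ln(570 + 0.8)) = 1.84799
VBI_blend = 0.36 * 1.22608 + 0.64 * 1.84799 = 1.6241
visc_blend = exp(exp(1.6241)) - 0.8 = 159.0

159.0 cSt


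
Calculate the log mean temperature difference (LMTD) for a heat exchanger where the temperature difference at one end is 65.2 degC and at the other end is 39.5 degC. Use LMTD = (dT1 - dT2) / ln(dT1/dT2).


LMTD = (dT1 - dT2) / ln(dT1/dT2)
= (65.2 - 39.5) / ln(65.2 / 39.5) = 25.7 / 0.501159 = 51.28

51.28 degC


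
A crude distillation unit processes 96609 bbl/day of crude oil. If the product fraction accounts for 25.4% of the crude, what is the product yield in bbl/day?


Crude throughput = 96609 bbl/day
Fraction yield = 25.4%
yield = throughput * fraction / 100
yield = 96609 * 25.4 / 100 = 24538.686

24538.686 bbl/day


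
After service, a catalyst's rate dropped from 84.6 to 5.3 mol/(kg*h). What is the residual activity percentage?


Activity (%) = (rate_used / rate_fresh) * 100
rate_used = 5.3, rate_fresh = 84.6
= (5.3 / 84.6) * 100
= 0.06265 * 100 = 6.265

6.265 %


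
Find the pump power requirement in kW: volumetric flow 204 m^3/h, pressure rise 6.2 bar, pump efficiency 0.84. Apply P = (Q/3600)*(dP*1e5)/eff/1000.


Q = 204 / 3600 = 0.0566667 m^3/s
P = 0.0566667 * (6.2 * 1e5) / 0.84 / 1000 = 41.83

41.83 kW


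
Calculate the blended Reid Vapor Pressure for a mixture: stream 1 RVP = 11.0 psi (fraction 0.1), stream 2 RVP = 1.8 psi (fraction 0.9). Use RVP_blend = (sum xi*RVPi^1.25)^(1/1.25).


Chevron index: RVP_blend = (sum xi*RVPi^1.25)^(1/1.25)
RVP^1.25 terms: 0.1 * 11.0^1.25 + 0.9 * 1.8^1.25 = 3.87971
RVP_blend = 3.87971^(1/1.25) = 2.958

2.958 psi


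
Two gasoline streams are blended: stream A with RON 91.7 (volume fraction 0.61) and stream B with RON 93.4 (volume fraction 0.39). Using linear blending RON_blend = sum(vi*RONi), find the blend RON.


Linear blending: RON_blend = sum(vi * RONi)
Contribution 1: 0.61 * 91.7 = 55.937
Contribution 2: 0.39 * 93.4 = 36.426
RON_blend = 55.937 + 36.426 = 92.363

92.363


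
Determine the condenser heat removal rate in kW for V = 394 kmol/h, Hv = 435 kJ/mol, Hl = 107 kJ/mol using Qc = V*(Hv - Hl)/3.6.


Qc = 394 * (435 - 107) / 3.6 = 394 * 328 / 3.6 = 35900

35900 kW


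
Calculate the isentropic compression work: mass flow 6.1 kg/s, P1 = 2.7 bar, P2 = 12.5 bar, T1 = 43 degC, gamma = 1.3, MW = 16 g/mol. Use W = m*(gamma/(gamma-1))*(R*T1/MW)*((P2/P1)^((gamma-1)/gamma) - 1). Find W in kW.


Isentropic work: W = m*(gamma/(gamma-1))*(R*T1/MW)*((P2/P1)^((gamma-1)/gamma) - 1)
T1 = 43 + 273.15 = 316.15 K
Pressure ratio = 12.5 / 2.7 = 4.62963
Exponent = (1.3 - 1)/1.3 = 0.230769
(P2/P1)^exp - 1 = 4.62963^0.230769 - 1 = 0.424254
W = 6.1 * 1.3 / 0.3 * 8.314 * 316.15 / 16 * 0.424254 = 1842

1842 kW


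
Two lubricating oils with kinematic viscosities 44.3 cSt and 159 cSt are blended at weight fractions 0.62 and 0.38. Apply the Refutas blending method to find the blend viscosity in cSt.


Refutas method: VBN_i = 14.534*ln(ln(visc_i + 0.8)) + 10.975, blended linearly by mass fraction; since VBN is linear in VBI_i = ln(ln(visc_i + 0.8)) and the fractions sum to 1, blend VBI directly: visc = exp(exp(VBI_blend)) - 0.8
VBI_1 = ln(ln(44.3 + 0.8)) = 1.33734
VBI_2 = ln(ln(159 + 0.8)) = 1.62411
VBI_blend = 0.62 * 1.33734 + 0.38 * 1.62411 = 1.44631
visc_blend = exp(exp(1.44631)) - 0.8 = 69.12

69.12 cSt


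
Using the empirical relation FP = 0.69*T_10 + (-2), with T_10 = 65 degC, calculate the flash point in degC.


FP = 0.69 * 65 + (-2) = 42.85

42.85 degC


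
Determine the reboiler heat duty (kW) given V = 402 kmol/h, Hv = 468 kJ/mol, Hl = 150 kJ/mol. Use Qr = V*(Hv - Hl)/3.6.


Qr = 402 * (468 - 150) / 3.6 = 402 * 318 / 3.6 = 35510

35510 kW


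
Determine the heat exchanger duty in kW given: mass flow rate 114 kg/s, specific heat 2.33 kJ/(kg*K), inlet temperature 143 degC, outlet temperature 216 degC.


Q = m_dot * cp * delta_T
delta_T = 216 - 143 = 73 K
Q = 114 * 2.33 * 73
= 265.62 * 73
= 19390.26 kW

19390.26 kW


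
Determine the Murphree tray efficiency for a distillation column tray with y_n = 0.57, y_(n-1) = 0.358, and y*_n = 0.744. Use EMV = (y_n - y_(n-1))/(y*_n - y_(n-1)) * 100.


Murphree vapor efficiency: EMV = (y_n - y_(n-1)) / (y*_n - y_(n-1)) * 100
EMV = (0.57 - 0.358) / (0.744 - 0.358) * 100 = 0.212 / 0.386 * 100 = 54.92

54.92 %


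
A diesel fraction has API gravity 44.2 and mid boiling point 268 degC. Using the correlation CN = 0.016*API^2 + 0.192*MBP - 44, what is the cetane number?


CN = 0.016 * 44.2^2 + 0.192 * 268 - 44
CN = 31.25824 + 51.456 - 44 = 38.71424

38.71424


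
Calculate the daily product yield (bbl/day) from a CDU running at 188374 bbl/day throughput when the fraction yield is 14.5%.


Crude throughput = 188374 bbl/day
Fraction yield = 14.5%
yield = throughput * fraction / 100
yield = 188374 * 14.5 / 100 = 27314.23

27314.23 bbl/day


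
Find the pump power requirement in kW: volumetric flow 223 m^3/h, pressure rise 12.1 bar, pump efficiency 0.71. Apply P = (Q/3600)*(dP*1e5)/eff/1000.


Q = 223 / 3600 = 0.0619444 m^3/s
P = 0.0619444 * (12.1 * 1e5) / 0.71 / 1000 = 105.6

105.6 kW


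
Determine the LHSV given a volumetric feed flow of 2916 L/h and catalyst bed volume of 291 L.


LHSV = volumetric feed rate / catalyst volume
= 2916 L/h / 291 L
= 10.02 h^-1

10.02 h^-1


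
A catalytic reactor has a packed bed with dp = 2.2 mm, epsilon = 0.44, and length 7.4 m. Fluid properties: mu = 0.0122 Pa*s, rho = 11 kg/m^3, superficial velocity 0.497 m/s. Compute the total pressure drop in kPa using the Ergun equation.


dp = 2.2 mm = 0.0022 m
Viscous term = 150*0.0122*0.497*(1-0.44)^2 / (0.0022^2*0.44^3) = 691799
Inertial term = 1.75*11*0.497^2*(1-0.44) / (0.0022*0.44^3) = 14208.6
dP/L = 691799 + 14208.6 = 706008 Pa/m
dP = 706008 * 7.4 / 1000 = 5224 kPa

5224 kPa


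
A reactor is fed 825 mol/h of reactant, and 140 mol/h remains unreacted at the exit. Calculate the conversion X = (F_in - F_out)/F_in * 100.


X = (F_in - F_out) / F_in * 100
Moles reacted = 825 - 140 = 685
X = 685 / 825 * 100
= 0.8303 * 100
= 83.03 %

83.03 %


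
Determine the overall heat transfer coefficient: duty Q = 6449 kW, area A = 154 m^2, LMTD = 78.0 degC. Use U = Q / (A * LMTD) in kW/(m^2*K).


From Q = U*A*LMTD, U = Q / (A * LMTD)
U = 6449 / (154 * 78.0) = 6449 / 12012 = 0.5369

0.5369 kW/(m^2*K)


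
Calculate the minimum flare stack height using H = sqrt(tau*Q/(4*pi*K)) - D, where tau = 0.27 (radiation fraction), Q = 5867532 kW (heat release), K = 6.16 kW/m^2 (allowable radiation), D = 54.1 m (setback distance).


tau*Q/(4*pi*K) = 0.27 * 5867532 / (4 * pi * 6.16) = 20465.8
sqrt(20465.8) = 143.059
H = 143.059 - 54.1 = 88.96

88.96 m


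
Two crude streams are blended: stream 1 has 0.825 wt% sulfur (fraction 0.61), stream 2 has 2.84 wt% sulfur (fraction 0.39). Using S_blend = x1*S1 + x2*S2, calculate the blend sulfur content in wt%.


Linear sulfur blending: S_blend = x1*S1 + x2*S2
Contribution 1: 0.61 * 0.825 = 0.50325 wt%
Contribution 2: 0.39 * 2.84 = 1.1076 wt%
S_blend = 0.50325 + 1.1076 = 1.61085

1.61085 wt%


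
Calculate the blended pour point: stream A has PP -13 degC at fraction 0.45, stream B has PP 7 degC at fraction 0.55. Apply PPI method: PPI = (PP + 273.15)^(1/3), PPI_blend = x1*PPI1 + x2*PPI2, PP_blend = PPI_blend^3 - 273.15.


PPI_1 = (-13 + 273.15)^(1/3) = 6.383731
PPI_2 = (7 + 273.15)^(1/3) = 6.543301
PPI_blend = 0.45 * 6.383731 + 0.55 * 6.543301 = 6.471495
PP_blend = 6.471495^3 - 273.15 = 271.0278 - 273.15 = -2.12

-2.12 degC


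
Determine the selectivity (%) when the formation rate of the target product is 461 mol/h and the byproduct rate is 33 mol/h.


Selectivity = desired / (desired + undesired) * 100
Total products = 461 + 33 = 494 mol/h
S = 461 / 494 * 100
= 0.9332 * 100
= 93.32 %

93.32 %


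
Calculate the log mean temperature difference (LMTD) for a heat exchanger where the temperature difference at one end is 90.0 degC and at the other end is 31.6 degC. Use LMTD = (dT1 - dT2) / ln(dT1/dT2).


LMTD = (dT1 - dT2) / ln(dT1/dT2)
= (90.0 - 31.6) / ln(90.0 / 31.6) = 58.4 / 1.04665 = 55.80

55.80 degC


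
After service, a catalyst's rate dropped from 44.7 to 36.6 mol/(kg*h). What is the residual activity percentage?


Activity (%) = (rate_used / rate_fresh) * 100
rate_used = 36.6, rate_fresh = 44.7
= (36.6 / 44.7) * 100
= 0.8188 * 100 = 81.88

81.88 %


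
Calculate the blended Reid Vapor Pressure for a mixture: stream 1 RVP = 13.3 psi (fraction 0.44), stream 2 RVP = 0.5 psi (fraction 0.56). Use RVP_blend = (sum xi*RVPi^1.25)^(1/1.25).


Chevron index: RVP_blend = (sum xi*RVPi^1.25)^(1/1.25)
RVP^1.25 terms: 0.44 * 13.3^1.25 + 0.56 * 0.5^1.25 = 11.411
RVP_blend = 11.411^(1/1.25) = 7.012

7.012 psi


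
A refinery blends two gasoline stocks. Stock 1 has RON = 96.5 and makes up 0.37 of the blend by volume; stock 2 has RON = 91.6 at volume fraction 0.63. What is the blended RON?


Linear blending: RON_blend = sum(vi * RONi)
Contribution 1: 0.37 * 96.5 = 35.705
Contribution 2: 0.63 * 91.6 = 57.708
RON_blend = 35.705 + 57.708 = 93.413

93.413


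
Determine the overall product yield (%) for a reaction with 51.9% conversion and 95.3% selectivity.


Overall yield = conversion (%) * selectivity (%) / 100
Conversion = 51.9%, Selectivity = 95.3%
Y = 51.9 * 95.3 / 100
= 49.4607 %

49.4607 %


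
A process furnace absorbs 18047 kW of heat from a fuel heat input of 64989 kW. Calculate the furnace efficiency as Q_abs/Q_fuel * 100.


Furnace efficiency = Q_absorbed / Q_fuel * 100
= 18047 / 64989 * 100 = 27.77

27.77 %


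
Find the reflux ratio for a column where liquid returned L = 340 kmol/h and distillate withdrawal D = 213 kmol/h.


Reflux ratio definition: R = L / D (liquid returned / distillate withdrawn)
L = 340 kmol/h, D = 213 kmol/h
R = 340 / 213 = 1.596

1.596


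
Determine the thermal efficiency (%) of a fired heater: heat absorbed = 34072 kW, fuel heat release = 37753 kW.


Furnace efficiency = Q_absorbed / Q_fuel * 100
= 34072 / 37753 * 100 = 90.25

90.25 %


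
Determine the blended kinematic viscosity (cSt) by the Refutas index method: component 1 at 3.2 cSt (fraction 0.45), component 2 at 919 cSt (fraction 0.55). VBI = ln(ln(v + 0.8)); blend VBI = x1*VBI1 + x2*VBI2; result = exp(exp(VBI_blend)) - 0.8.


Refutas method: VBN_i = 14.534*ln(ln(visc_i + 0.8)) + 10.975, blended linearly by mass fraction; since VBN is linear in VBI_i = ln(ln(visc_i + 0.8)) and the fractions sum to 1, blend VBI directly: visc = exp(exp(VBI_blend)) - 0.8
VBI_1 = ln(ln(3.2 + 0.8)) = 0.326634
VBI_2 = ln(ln(919 + 0.8)) = 1.92047
VBI_blend = 0.45 * 0.326634 + 0.55 * 1.92047 = 1.20324
visc_blend = exp(exp(1.20324)) - 0.8 = 27.16

27.16 cSt


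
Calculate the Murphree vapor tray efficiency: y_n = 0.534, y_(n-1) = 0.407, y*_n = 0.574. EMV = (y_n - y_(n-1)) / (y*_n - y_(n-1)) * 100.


Murphree vapor efficiency: EMV = (y_n - y_(n-1)) / (y*_n - y_(n-1)) * 100
EMV = (0.534 - 0.407) / (0.574 - 0.407) * 100 = 0.127 / 0.167 * 100 = 76.05

76.05 %


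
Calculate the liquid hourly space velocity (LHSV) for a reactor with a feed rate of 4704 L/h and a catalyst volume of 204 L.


LHSV = volumetric feed rate / catalyst volume
= 4704 L/h / 204 L
= 23.06 h^-1

23.06 h^-1


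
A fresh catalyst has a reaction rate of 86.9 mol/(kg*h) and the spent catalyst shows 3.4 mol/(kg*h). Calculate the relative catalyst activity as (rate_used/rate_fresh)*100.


Activity (%) = (rate_used / rate_fresh) * 100
rate_used = 3.4, rate_fresh = 86.9
= (3.4 / 86.9) * 100
= 0.03913 * 100 = 3.913

3.913 %


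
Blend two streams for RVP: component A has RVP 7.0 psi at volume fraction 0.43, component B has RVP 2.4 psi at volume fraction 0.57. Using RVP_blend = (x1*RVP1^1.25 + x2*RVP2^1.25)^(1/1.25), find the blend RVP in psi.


Chevron index: RVP_blend = (sum xi*RVPi^1.25)^(1/1.25)
RVP^1.25 terms: 0.43 * 7.0^1.25 + 0.57 * 2.4^1.25 = 6.5987
RVP_blend = 6.5987^(1/1.25) = 4.524

4.524 psi


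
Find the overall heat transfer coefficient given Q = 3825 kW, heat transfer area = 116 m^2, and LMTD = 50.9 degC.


From Q = U*A*LMTD, U = Q / (A * LMTD)
U = 3825 / (116 * 50.9) = 3825 / 5904.4 = 0.6478

0.6478 kW/(m^2*K)


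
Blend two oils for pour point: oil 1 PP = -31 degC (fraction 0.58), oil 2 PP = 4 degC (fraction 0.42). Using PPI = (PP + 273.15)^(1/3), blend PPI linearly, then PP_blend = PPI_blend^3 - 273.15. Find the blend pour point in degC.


PPI_1 = (-31 + 273.15)^(1/3) = 6.232967
PPI_2 = (4 + 273.15)^(1/3) = 6.51986
PPI_blend = 0.58 * 6.232967 + 0.42 * 6.51986 = 6.353462
PP_blend = 6.353462^3 - 273.15 = 256.4669 - 273.15 = -16.68

-16.68 degC


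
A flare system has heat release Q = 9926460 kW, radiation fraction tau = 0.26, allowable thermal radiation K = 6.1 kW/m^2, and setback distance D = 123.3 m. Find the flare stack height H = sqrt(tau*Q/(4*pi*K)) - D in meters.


tau*Q/(4*pi*K) = 0.26 * 9926460 / (4 * pi * 6.1) = 33668.8
sqrt(33668.8) = 183.491
H = 183.491 - 123.3 = 60.19

60.19 m


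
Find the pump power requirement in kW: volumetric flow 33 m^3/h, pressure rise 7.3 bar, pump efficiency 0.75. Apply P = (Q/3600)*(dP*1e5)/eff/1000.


Q = 33 / 3600 = 0.00916667 m^3/s
P = 0.00916667 * (7.3 * 1e5) / 0.75 / 1000 = 8.922

8.922 kW


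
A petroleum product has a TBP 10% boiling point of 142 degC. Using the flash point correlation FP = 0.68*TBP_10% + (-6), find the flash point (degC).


FP = 0.68 * 142 + (-6) = 90.56

90.56 degC


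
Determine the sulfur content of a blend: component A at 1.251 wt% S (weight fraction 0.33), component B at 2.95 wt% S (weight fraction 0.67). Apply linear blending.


Linear sulfur blending: S_blend = x1*S1 + x2*S2
Contribution 1: 0.33 * 1.251 = 0.41283 wt%
Contribution 2: 0.67 * 2.95 = 1.9765 wt%
S_blend = 0.41283 + 1.9765 = 2.38933

2.38933 wt%


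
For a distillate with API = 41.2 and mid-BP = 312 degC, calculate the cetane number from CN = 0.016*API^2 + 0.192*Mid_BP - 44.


CN = 0.016 * 41.2^2 + 0.192 * 312 - 44
CN = 27.15904 + 59.904 - 44 = 43.06304

43.06304


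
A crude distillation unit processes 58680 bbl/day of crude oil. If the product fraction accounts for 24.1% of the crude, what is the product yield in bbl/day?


Crude throughput = 58680 bbl/day
Fraction yield = 24.1%
yield = throughput * fraction / 100
yield = 58680 * 24.1 / 100 = 14141.88

14141.88 bbl/day


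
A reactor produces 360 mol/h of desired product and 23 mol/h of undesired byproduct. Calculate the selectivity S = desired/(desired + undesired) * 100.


Selectivity = desired / (desired + undesired) * 100
Total products = 360 + 23 = 383 mol/h
S = 360 / 383 * 100
= 0.9399 * 100
= 93.99 %

93.99 %


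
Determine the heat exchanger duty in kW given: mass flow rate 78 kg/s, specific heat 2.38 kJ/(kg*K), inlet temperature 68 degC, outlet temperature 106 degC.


Q = m_dot * cp * delta_T
delta_T = 106 - 68 = 38 K
Q = 78 * 2.38 * 38
= 185.64 * 38
= 7054.32 kW

7054.32 kW


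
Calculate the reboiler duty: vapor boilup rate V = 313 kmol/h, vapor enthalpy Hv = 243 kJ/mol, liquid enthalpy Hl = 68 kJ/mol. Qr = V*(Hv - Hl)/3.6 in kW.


Qr = 313 * (243 - 68) / 3.6 = 313 * 175 / 3.6 = 15220

15220 kW


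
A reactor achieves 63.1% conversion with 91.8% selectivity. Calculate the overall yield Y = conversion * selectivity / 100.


Overall yield = conversion (%) * selectivity (%) / 100
Conversion = 63.1%, Selectivity = 91.8%
Y = 63.1 * 91.8 / 100
= 57.9258 %

57.9258 %


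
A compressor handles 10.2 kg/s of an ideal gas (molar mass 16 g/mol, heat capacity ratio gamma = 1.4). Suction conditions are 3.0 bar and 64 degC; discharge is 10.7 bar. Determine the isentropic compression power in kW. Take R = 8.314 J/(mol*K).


Isentropic work: W = m*(gamma/(gamma-1))*(R*T1/MW)*((P2/P1)^((gamma-1)/gamma) - 1)
T1 = 64 + 273.15 = 337.15 K
Pressure ratio = 10.7 / 3.0 = 3.56667
Exponent = (1.4 - 1)/1.4 = 0.285714
(P2/P1)^exp - 1 = 3.56667^0.285714 - 1 = 0.438101
W = 10.2 * 1.4 / 0.4 * 8.314 * 337.15 / 16 * 0.438101 = 2740

2740 kW


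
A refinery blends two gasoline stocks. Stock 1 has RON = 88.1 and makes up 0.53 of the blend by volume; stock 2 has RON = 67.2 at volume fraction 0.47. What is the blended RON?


Linear blending: RON_blend = sum(vi * RONi)
Contribution 1: 0.53 * 88.1 = 46.693
Contribution 2: 0.47 * 67.2 = 31.584
RON_blend = 46.693 + 31.584 = 78.277

78.277


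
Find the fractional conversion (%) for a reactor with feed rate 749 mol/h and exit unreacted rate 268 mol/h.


X = (F_in - F_out) / F_in * 100
Moles reacted = 749 - 268 = 481
X = 481 / 749 * 100
= 0.6422 * 100
= 64.22 %

64.22 %


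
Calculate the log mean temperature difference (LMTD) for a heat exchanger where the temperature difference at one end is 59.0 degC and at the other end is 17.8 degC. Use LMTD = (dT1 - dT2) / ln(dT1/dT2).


LMTD = (dT1 - dT2) / ln(dT1/dT2)
= (59.0 - 17.8) / ln(59.0 / 17.8) = 41.2 / 1.19834 = 34.38

34.38 degC


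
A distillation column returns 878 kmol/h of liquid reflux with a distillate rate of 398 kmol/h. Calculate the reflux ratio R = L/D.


Reflux ratio definition: R = L / D (liquid returned / distillate withdrawn)
L = 878 kmol/h, D = 398 kmol/h
R = 878 / 398 = 2.206

2.206


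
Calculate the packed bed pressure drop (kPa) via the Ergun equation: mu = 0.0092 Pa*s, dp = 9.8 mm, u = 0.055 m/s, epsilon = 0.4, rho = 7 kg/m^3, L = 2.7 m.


dp = 9.8 mm = 0.0098 m
Viscous term = 150*0.0092*0.055*(1-0.4)^2 / (0.0098^2*0.4^3) = 4445.41
Inertial term = 1.75*7*0.055^2*(1-0.4) / (0.0098*0.4^3) = 35.4492
dP/L = 4445.41 + 35.4492 = 4480.86 Pa/m
dP = 4480.86 * 2.7 / 1000 = 12.10 kPa

12.10 kPa


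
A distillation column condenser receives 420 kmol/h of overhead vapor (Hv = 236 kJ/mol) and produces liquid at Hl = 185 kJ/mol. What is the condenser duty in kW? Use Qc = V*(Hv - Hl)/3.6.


Qc = 420 * (236 - 185) / 3.6 = 420 * 51 / 3.6 = 5950

5950 kW


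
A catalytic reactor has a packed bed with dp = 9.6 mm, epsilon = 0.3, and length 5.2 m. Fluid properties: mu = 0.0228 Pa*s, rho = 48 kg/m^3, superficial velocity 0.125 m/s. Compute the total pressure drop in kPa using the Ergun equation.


dp = 9.6 mm = 0.0096 m
Viscous term = 150*0.0228*0.125*(1-0.3)^2 / (0.0096^2*0.3^3) = 84183.3
Inertial term = 1.75*48*0.125^2*(1-0.3) / (0.0096*0.3^3) = 3544.56
dP/L = 84183.3 + 3544.56 = 87727.9 Pa/m
dP = 87727.9 * 5.2 / 1000 = 456.2 kPa

456.2 kPa


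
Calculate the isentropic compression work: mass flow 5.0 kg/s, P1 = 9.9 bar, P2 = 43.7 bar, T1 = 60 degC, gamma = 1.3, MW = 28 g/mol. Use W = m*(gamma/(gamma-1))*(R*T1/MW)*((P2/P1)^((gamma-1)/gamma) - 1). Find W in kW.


Isentropic work: W = m*(gamma/(gamma-1))*(R*T1/MW)*((P2/P1)^((gamma-1)/gamma) - 1)
T1 = 60 + 273.15 = 333.15 K
Pressure ratio = 43.7 / 9.9 = 4.41414
Exponent = (1.3 - 1)/1.3 = 0.230769
(P2/P1)^exp - 1 = 4.41414^0.230769 - 1 = 0.408674
W = 5.0 * 1.3 / 0.3 * 8.314 * 333.15 / 28 * 0.408674 = 875.9

875.9 kW


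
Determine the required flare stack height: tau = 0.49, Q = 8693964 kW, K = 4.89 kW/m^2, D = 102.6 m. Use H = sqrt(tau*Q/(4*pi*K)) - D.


tau*Q/(4*pi*K) = 0.49 * 8693964 / (4 * pi * 4.89) = 69325.8
sqrt(69325.8) = 263.298
H = 263.298 - 102.6 = 160.7

160.7 m


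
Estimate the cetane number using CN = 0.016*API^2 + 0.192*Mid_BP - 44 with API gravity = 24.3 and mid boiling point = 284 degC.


CN = 0.016 * 24.3^2 + 0.192 * 284 - 44
CN = 9.44784 + 54.528 - 44 = 19.97584

19.97584


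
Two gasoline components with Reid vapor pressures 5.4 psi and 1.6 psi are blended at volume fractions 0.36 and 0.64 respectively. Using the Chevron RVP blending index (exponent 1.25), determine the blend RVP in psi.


Chevron index: RVP_blend = (sum xi*RVPi^1.25)^(1/1.25)
RVP^1.25 terms: 0.36 * 5.4^1.25 + 0.64 * 1.6^1.25 = 4.11511
RVP_blend = 4.11511^(1/1.25) = 3.101

3.101 psi


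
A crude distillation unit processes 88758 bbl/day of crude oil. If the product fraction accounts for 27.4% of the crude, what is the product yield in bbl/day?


Crude throughput = 88758 bbl/day
Fraction yield = 27.4%
yield = throughput * fraction / 100
yield = 88758 * 27.4 / 100 = 24319.692

24319.692 bbl/day


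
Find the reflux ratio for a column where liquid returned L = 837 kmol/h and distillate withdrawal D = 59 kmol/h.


Reflux ratio definition: R = L / D (liquid returned / distillate withdrawn)
L = 837 kmol/h, D = 59 kmol/h
R = 837 / 59 = 14.19

14.19


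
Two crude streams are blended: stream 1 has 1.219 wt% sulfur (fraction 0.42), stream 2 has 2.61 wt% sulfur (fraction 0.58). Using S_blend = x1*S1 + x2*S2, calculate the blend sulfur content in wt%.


Linear sulfur blending: S_blend = x1*S1 + x2*S2
Contribution 1: 0.42 * 1.219 = 0.51198 wt%
Contribution 2: 0.58 * 2.61 = 1.5138 wt%
S_blend = 0.51198 + 1.5138 = 2.02578

2.02578 wt%


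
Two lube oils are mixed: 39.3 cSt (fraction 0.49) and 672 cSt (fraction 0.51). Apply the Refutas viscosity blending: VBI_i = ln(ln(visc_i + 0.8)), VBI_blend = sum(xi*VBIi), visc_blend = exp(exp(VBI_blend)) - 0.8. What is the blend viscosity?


Refutas method: VBN_i = 14.534*ln(ln(visc_i + 0.8)) + 10.975, blended linearly by mass fraction; since VBN is linear in VBI_i = ln(ln(visc_i + 0.8)) and the fractions sum to 1, blend VBI directly: visc = exp(exp(VBI_blend)) - 0.8
VBI_1 = ln(ln(39.3 + 0.8)) = 1.306
VBI_2 = ln(ln(672 + 0.8)) = 1.87356
VBI_blend = 0.49 * 1.306 + 0.51 * 1.87356 = 1.59546
visc_blend = exp(exp(1.59546)) - 0.8 = 137.7

137.7 cSt


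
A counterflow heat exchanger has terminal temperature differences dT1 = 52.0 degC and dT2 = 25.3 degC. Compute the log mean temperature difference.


LMTD = (dT1 - dT2) / ln(dT1/dT2)
= (52.0 - 25.3) / ln(52.0 / 25.3) = 26.7 / 0.720439 = 37.06

37.06 degC


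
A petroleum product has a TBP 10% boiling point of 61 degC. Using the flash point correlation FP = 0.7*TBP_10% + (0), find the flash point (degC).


FP = 0.7 * 61 + (0) = 42.7

42.7 degC


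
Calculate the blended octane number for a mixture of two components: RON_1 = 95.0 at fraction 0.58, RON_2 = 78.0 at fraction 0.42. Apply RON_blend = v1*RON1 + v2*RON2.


Linear blending: RON_blend = sum(vi * RONi)
Contribution 1: 0.58 * 95.0 = 55.1
Contribution 2: 0.42 * 78.0 = 32.76
RON_blend = 55.1 + 32.76 = 87.86

87.86


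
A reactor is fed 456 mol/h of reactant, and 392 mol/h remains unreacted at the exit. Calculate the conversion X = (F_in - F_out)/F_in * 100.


X = (F_in - F_out) / F_in * 100
Moles reacted = 456 - 392 = 64
X = 64 / 456 * 100
= 0.1404 * 100
= 14.04 %

14.04 %


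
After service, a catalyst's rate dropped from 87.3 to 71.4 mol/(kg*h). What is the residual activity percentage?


Activity (%) = (rate_used / rate_fresh) * 100
rate_used = 71.4, rate_fresh = 87.3
= (71.4 / 87.3) * 100
= 0.8179 * 100 = 81.79

81.79 %


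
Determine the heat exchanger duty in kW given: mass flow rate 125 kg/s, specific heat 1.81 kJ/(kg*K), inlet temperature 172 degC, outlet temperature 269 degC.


Q = m_dot * cp * delta_T
delta_T = 269 - 172 = 97 K
Q = 125 * 1.81 * 97
= 226.25 * 97
= 21946.25 kW

21946.25 kW


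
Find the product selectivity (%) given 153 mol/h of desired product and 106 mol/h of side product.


Selectivity = desired / (desired + undesired) * 100
Total products = 153 + 106 = 259 mol/h
S = 153 / 259 * 100
= 0.5907 * 100
= 59.07 %

59.07 %


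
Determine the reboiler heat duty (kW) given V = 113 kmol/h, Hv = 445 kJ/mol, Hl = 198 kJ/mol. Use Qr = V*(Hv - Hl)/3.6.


Qr = 113 * (445 - 198) / 3.6 = 113 * 247 / 3.6 = 7753

7753 kW


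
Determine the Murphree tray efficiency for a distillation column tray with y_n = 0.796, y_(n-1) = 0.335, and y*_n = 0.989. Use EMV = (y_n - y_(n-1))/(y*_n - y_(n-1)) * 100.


Murphree vapor efficiency: EMV = (y_n - y_(n-1)) / (y*_n - y_(n-1)) * 100
EMV = (0.796 - 0.335) / (0.989 - 0.335) * 100 = 0.461 / 0.654 * 100 = 70.49

70.49 %


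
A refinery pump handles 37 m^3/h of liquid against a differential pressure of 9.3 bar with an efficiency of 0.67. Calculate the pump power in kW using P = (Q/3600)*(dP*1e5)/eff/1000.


Q = 37 / 3600 = 0.0102778 m^3/s
P = 0.0102778 * (9.3 * 1e5) / 0.67 / 1000 = 14.27

14.27 kW


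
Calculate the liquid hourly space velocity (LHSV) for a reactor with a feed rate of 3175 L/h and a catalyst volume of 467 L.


LHSV = volumetric feed rate / catalyst volume
= 3175 L/h / 467 L
= 6.799 h^-1

6.799 h^-1


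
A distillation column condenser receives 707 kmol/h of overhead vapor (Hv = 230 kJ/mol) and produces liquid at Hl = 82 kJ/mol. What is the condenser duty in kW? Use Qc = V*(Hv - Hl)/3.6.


Qc = 707 * (230 - 82) / 3.6 = 707 * 148 / 3.6 = 29070

29070 kW


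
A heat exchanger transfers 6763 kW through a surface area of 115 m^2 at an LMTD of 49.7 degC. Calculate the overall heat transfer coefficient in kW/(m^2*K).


From Q = U*A*LMTD, U = Q / (A * LMTD)
U = 6763 / (115 * 49.7) = 6763 / 5715.5 = 1.183

1.183 kW/(m^2*K)


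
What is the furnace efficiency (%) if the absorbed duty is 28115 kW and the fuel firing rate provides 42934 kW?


Furnace efficiency = Q_absorbed / Q_fuel * 100
= 28115 / 42934 * 100 = 65.48

65.48 %


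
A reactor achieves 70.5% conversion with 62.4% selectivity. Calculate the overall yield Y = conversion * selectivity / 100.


Overall yield = conversion (%) * selectivity (%) / 100
Conversion = 70.5%, Selectivity = 62.4%
Y = 70.5 * 62.4 / 100
= 43.992 %

43.992 %


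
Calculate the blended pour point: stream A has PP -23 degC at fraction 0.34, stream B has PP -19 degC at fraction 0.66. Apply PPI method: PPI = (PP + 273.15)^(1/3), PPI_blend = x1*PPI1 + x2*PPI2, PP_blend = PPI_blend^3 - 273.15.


PPI_1 = (-23 + 273.15)^(1/3) = 6.300865
PPI_2 = (-19 + 273.15)^(1/3) = 6.334272
PPI_blend = 0.34 * 6.300865 + 0.66 * 6.334272 = 6.322914
PP_blend = 6.322914^3 - 273.15 = 252.7853 - 273.15 = -20.36

-20.36 degC


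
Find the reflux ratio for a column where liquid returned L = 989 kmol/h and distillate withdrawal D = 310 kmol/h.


Reflux ratio definition: R = L / D (liquid returned / distillate withdrawn)
L = 989 kmol/h, D = 310 kmol/h
R = 989 / 310 = 3.190

3.190


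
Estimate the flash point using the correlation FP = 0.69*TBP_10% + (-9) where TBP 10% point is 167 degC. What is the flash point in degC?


FP = 0.69 * 167 + (-9) = 106.23

106.23 degC


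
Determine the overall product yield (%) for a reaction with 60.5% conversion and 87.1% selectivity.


Overall yield = conversion (%) * selectivity (%) / 100
Conversion = 60.5%, Selectivity = 87.1%
Y = 60.5 * 87.1 / 100
= 52.6955 %

52.6955 %


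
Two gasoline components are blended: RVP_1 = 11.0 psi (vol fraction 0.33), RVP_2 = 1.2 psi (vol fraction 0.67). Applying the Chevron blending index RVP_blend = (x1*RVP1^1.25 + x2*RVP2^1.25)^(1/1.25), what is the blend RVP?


Chevron index: RVP_blend = (sum xi*RVPi^1.25)^(1/1.25)
RVP^1.25 terms: 0.33 * 11.0^1.25 + 0.67 * 1.2^1.25 = 7.45231
RVP_blend = 7.45231^(1/1.25) = 4.987

4.987 psi


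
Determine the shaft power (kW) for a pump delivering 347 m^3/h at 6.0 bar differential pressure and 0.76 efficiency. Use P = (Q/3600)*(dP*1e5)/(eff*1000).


Q = 347 / 3600 = 0.0963889 m^3/s
P = 0.0963889 * (6.0 * 1e5) / 0.76 / 1000 = 76.10

76.10 kW


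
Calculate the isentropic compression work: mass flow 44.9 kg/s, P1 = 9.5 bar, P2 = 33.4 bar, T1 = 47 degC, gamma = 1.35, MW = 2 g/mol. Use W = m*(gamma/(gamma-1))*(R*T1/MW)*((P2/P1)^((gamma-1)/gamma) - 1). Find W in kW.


Isentropic work: W = m*(gamma/(gamma-1))*(R*T1/MW)*((P2/P1)^((gamma-1)/gamma) - 1)
T1 = 47 + 273.15 = 320.15 K
Pressure ratio = 33.4 / 9.5 = 3.51579
Exponent = (1.35 - 1)/1.35 = 0.259259
(P2/P1)^exp - 1 = 3.51579^0.259259 - 1 = 0.385356
W = 44.9 * 1.35 / 0.35 * 8.314 * 320.15 / 2 * 0.385356 = 88820

88820 kW


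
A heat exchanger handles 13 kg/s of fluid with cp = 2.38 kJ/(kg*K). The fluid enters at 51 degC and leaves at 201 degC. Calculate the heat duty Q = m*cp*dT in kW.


Q = m_dot * cp * delta_T
delta_T = 201 - 51 = 150 K
Q = 13 * 2.38 * 150
= 30.94 * 150
= 4641 kW

4641 kW


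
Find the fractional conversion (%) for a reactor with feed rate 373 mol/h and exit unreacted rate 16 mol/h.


X = (F_in - F_out) / F_in * 100
Moles reacted = 373 - 16 = 357
X = 357 / 373 * 100
= 0.9571 * 100
= 95.71 %

95.71 %


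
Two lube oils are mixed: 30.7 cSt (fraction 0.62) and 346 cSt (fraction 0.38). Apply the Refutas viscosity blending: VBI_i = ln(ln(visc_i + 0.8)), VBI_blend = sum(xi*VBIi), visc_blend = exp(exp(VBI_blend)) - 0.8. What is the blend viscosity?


Refutas method: VBN_i = 14.534*ln(ln(visc_i + 0.8)) + 10.975, blended linearly by mass fraction; since VBN is linear in VBI_i = ln(ln(visc_i + 0.8)) and the fractions sum to 1, blend VBI directly: visc = exp(exp(VBI_blend)) - 0.8
VBI_1 = ln(ln(30.7 + 0.8)) = 1.23837
VBI_2 = ln(ln(346 + 0.8)) = 1.76623
VBI_blend = 0.62 * 1.23837 + 0.38 * 1.76623 = 1.43896
visc_blend = exp(exp(1.43896)) - 0.8 = 66.98

66.98 cSt


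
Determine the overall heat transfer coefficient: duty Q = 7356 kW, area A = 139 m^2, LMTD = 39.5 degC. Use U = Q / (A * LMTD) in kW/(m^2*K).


From Q = U*A*LMTD, U = Q / (A * LMTD)
U = 7356 / (139 * 39.5) = 7356 / 5490.5 = 1.340

1.340 kW/(m^2*K)


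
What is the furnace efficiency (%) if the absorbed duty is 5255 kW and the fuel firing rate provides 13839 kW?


Furnace efficiency = Q_absorbed / Q_fuel * 100
= 5255 / 13839 * 100 = 37.97

37.97 %


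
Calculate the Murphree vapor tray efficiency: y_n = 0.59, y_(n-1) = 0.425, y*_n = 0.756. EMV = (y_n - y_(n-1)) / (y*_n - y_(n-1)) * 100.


Murphree vapor efficiency: EMV = (y_n - y_(n-1)) / (y*_n - y_(n-1)) * 100
EMV = (0.59 - 0.425) / (0.756 - 0.425) * 100 = 0.165 / 0.331 * 100 = 49.85

49.85 %


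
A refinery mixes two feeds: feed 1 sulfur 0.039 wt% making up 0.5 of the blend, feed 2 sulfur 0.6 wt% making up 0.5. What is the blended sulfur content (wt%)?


Linear sulfur blending: S_blend = x1*S1 + x2*S2
Contribution 1: 0.5 * 0.039 = 0.0195 wt%
Contribution 2: 0.5 * 0.6 = 0.3 wt%
S_blend = 0.0195 + 0.3 = 0.3195

0.3195 wt%


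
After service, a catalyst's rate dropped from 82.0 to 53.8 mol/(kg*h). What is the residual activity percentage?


Activity (%) = (rate_used / rate_fresh) * 100
rate_used = 53.8, rate_fresh = 82.0
= (53.8 / 82.0) * 100
= 0.6561 * 100 = 65.61

65.61 %


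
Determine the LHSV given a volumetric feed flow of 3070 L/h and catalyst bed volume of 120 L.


LHSV = volumetric feed rate / catalyst volume
= 3070 L/h / 120 L
= 25.58 h^-1

25.58 h^-1


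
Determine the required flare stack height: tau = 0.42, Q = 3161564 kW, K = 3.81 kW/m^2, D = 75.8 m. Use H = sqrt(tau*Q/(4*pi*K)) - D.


tau*Q/(4*pi*K) = 0.42 * 3161564 / (4 * pi * 3.81) = 27734.3
sqrt(27734.3) = 166.536
H = 166.536 - 75.8 = 90.74

90.74 m


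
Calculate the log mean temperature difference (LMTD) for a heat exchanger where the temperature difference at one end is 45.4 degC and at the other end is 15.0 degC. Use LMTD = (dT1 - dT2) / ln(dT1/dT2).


LMTD = (dT1 - dT2) / ln(dT1/dT2)
= (45.4 - 15.0) / ln(45.4 / 15.0) = 30.4 / 1.10746 = 27.45

27.45 degC


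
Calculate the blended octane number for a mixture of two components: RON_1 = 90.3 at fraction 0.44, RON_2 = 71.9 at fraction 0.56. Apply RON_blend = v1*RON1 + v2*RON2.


Linear blending: RON_blend = sum(vi * RONi)
Contribution 1: 0.44 * 90.3 = 39.732
Contribution 2: 0.56 * 71.9 = 40.264
RON_blend = 39.732 + 40.264 = 79.996

79.996


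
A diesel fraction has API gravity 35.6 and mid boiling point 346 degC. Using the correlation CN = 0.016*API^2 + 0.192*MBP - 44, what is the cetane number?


CN = 0.016 * 35.6^2 + 0.192 * 346 - 44
CN = 20.27776 + 66.432 - 44 = 42.70976

42.70976


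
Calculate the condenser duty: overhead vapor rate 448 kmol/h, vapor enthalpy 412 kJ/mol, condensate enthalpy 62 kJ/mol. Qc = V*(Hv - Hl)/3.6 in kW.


Qc = 448 * (412 - 62) / 3.6 = 448 * 350 / 3.6 = 43560

43560 kW


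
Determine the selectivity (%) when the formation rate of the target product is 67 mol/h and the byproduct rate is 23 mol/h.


Selectivity = desired / (desired + undesired) * 100
Total products = 67 + 23 = 90 mol/h
S = 67 / 90 * 100
= 0.7444 * 100
= 74.44 %

74.44 %


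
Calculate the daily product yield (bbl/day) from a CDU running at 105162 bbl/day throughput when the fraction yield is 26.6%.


Crude throughput = 105162 bbl/day
Fraction yield = 26.6%
yield = throughput * fraction / 100
yield = 105162 * 26.6 / 100 = 27973.092

27973.092 bbl/day


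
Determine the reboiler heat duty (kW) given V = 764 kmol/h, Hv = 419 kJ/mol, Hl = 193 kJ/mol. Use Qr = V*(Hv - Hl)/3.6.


Qr = 764 * (419 - 193) / 3.6 = 764 * 226 / 3.6 = 47960

47960 kW


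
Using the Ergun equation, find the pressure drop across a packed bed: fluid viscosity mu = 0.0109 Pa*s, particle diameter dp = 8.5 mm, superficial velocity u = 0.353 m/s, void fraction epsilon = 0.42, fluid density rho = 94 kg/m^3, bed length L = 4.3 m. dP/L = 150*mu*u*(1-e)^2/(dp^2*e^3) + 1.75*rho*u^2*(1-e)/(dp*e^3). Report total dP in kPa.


dp = 8.5 mm = 0.0085 m
Viscous term = 150*0.0109*0.353*(1-0.42)^2 / (0.0085^2*0.42^3) = 36271.3
Inertial term = 1.75*94*0.353^2*(1-0.42) / (0.0085*0.42^3) = 18878.9
dP/L = 36271.3 + 18878.9 = 55150.2 Pa/m
dP = 55150.2 * 4.3 / 1000 = 237.1 kPa

237.1 kPa


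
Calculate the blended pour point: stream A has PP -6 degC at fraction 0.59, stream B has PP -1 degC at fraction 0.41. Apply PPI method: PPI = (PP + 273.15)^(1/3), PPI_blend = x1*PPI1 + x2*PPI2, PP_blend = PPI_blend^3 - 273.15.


PPI_1 = (-6 + 273.15)^(1/3) = 6.440482
PPI_2 = (-1 + 273.15)^(1/3) = 6.480414
PPI_blend = 0.59 * 6.440482 + 0.41 * 6.480414 = 6.456854
PP_blend = 6.456854^3 - 273.15 = 269.1925 - 273.15 = -3.96

-3.96 degC


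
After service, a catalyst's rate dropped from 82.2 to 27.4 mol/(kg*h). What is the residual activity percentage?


Activity (%) = (rate_used / rate_fresh) * 100
rate_used = 27.4, rate_fresh = 82.2
= (27.4 / 82.2) * 100
= 0.3333 * 100 = 33.33

33.33 %


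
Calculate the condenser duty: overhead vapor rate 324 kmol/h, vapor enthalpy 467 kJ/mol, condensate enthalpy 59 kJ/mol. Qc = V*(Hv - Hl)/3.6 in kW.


Qc = 324 * (467 - 59) / 3.6 = 324 * 408 / 3.6 = 36720

36720 kW
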